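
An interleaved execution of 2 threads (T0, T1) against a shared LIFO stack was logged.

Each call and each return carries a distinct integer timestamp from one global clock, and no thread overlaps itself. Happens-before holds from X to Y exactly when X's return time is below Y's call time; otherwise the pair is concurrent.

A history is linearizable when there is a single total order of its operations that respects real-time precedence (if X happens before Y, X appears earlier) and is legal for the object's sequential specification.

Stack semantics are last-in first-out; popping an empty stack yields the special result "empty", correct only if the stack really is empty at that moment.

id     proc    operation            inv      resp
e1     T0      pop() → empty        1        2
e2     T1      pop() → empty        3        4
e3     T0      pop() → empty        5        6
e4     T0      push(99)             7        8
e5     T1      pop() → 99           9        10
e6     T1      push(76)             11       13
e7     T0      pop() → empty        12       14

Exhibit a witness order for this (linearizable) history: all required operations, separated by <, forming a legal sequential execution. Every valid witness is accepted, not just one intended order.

after step 1 (e1 pop() → empty): stack <>
after step 2 (e2 pop() → empty): stack <>
after step 3 (e3 pop() → empty): stack <>
after step 4 (e4 push(99)): stack <99>
after step 5 (e5 pop() → 99): stack <>
after step 6 (e7 pop() → empty): stack <>
after step 7 (e6 push(76)): stack <76>

e1 < e2 < e3 < e4 < e5 < e7 < e6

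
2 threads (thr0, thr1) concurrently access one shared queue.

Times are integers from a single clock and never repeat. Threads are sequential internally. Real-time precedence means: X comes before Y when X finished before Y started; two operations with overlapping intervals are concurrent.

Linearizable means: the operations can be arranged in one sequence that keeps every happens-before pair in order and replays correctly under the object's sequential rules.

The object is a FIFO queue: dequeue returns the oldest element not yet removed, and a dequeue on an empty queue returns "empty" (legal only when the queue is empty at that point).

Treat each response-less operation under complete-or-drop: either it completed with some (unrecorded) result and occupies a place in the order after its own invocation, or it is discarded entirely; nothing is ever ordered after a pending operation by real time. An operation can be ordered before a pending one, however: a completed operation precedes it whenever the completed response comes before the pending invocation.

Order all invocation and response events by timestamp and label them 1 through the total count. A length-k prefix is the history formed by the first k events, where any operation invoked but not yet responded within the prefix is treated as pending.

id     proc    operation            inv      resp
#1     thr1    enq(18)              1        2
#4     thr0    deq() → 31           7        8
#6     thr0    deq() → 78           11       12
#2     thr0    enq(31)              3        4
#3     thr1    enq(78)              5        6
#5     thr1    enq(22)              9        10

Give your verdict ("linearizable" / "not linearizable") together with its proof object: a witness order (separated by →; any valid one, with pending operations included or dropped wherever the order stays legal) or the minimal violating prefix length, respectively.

not linearizable — minimal violating prefix: 8 events

already the first 8 events (up to #4's response at time 8) admit no linearization; the first 7 still do
the sole real-time-consistent order of 4 completed operations fails the queue replay
sample order #1, #2, #3, #4 stalls at step 4 — #4 deq() → 31 has no legal effect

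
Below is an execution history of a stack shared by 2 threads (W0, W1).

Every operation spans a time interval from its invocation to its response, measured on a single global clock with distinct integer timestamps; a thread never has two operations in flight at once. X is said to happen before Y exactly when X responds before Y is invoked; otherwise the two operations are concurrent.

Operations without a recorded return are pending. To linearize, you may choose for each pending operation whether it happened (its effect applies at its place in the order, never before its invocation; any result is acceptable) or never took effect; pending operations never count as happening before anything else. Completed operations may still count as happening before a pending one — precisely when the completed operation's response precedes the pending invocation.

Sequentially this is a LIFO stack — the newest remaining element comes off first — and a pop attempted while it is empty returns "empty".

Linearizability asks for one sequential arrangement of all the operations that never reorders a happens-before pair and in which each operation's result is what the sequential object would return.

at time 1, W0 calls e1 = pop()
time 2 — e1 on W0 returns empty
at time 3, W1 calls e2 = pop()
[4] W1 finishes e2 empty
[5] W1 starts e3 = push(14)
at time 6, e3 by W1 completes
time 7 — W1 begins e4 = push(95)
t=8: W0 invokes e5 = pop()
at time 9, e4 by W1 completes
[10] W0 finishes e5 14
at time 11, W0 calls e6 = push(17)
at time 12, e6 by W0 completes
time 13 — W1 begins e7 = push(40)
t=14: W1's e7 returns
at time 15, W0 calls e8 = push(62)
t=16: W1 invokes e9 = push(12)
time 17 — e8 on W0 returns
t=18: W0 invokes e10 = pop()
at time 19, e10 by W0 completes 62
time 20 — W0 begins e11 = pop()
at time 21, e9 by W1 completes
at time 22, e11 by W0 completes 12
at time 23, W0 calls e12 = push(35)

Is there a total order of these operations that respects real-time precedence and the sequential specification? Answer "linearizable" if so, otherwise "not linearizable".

a witness: e1, e2, e3, e5, e4, e6, e7, e8, e10, e9, e11
step 1: e1 pop() → empty — stack <>
step 2: e2 pop() → empty — stack <>
step 3: e3 push(14) — stack <14>
step 4: e5 pop() → 14 — stack <>
step 5: e4 push(95) — stack <95>
step 6: e6 push(17) — stack <95,17>
step 7: e7 push(40) — stack <95,17,40>
step 8: e8 push(62) — stack <95,17,40,62>
step 9: e10 pop() → 62 — stack <95,17,40>
step 10: e9 push(12) — stack <95,17,40,12>
step 11: e11 pop() → 12 — stack <95,17,40>

linearizable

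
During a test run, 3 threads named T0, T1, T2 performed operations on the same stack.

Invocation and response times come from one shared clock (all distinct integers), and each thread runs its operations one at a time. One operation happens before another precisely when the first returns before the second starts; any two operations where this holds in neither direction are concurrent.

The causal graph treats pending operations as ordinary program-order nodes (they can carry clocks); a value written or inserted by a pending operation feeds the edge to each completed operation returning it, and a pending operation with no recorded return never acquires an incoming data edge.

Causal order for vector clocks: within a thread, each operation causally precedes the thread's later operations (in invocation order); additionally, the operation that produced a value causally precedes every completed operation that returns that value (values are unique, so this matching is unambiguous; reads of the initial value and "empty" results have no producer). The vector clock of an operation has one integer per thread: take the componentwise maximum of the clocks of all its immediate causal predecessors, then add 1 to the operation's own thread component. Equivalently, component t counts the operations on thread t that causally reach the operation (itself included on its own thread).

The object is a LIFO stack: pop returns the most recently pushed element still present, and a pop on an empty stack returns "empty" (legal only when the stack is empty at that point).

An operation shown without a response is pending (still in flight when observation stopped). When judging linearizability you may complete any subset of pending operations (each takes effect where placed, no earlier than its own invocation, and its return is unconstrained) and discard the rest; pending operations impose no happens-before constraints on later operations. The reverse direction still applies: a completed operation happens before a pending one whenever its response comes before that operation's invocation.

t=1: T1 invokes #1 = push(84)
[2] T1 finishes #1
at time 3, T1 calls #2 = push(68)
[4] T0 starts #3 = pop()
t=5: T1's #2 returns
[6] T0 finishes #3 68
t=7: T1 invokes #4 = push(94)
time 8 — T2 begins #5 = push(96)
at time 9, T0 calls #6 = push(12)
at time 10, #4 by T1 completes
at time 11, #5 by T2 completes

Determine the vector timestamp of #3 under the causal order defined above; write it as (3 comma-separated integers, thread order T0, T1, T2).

#5 (invocation 8): nothing precedes it; T2's component alone gives (0, 0, 1)
#1 (invocation 1): nothing precedes it; T1's component alone gives (0, 1, 0)
from VC(#1)=(0, 1, 0), #2 (invoked 3) maxes components and bumps T1 → (0, 2, 0)
from VC(#2)=(0, 2, 0), #4 (invoked 7) maxes components and bumps T1 → (0, 3, 0)
from VC(#2)=(0, 2, 0), #3 (invoked 4) maxes components and bumps T0 → (1, 2, 0)
from VC(#3)=(1, 2, 0), #6 (invoked 9) maxes components and bumps T0 → (2, 2, 0)
target: VC(#3) = (1, 2, 0)

(1, 2, 0)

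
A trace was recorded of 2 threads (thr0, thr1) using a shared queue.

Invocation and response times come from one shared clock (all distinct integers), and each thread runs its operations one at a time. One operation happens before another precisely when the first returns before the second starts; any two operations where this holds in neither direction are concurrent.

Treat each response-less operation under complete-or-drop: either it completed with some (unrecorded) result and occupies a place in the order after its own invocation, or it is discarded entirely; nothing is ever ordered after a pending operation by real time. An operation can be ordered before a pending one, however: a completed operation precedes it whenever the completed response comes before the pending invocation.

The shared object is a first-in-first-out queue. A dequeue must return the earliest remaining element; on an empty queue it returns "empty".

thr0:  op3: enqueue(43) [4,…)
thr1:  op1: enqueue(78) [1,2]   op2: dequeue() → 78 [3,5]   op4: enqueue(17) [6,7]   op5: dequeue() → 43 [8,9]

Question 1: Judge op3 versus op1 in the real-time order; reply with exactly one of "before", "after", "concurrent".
op3 spans [4,…), op1 spans [1,2]
resp(op1)=2 < inv(op3)=4

after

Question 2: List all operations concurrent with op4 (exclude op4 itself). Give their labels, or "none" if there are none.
op4 runs from 6 to 7; window-overlapping ops are concurrent
op1 [1,2]: before
op2 [3,5]: before
op3 [4,…): concurrent
op5 [8,9]: after

op3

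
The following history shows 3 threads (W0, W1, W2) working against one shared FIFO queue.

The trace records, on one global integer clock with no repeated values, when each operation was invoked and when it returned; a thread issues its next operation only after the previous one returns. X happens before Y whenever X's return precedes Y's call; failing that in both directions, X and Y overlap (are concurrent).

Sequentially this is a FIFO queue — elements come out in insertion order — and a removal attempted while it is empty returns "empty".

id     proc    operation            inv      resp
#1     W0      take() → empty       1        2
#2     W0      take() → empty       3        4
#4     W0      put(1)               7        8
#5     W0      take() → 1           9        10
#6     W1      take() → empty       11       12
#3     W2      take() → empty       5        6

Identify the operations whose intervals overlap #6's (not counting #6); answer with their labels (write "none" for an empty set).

none

overlap test against #6 [11,12]: concurrent iff the interval meets 11..12
#1 [1,2]: before
#2 [3,4]: before
#3 [5,6]: before
#4 [7,8]: before
#5 [9,10]: before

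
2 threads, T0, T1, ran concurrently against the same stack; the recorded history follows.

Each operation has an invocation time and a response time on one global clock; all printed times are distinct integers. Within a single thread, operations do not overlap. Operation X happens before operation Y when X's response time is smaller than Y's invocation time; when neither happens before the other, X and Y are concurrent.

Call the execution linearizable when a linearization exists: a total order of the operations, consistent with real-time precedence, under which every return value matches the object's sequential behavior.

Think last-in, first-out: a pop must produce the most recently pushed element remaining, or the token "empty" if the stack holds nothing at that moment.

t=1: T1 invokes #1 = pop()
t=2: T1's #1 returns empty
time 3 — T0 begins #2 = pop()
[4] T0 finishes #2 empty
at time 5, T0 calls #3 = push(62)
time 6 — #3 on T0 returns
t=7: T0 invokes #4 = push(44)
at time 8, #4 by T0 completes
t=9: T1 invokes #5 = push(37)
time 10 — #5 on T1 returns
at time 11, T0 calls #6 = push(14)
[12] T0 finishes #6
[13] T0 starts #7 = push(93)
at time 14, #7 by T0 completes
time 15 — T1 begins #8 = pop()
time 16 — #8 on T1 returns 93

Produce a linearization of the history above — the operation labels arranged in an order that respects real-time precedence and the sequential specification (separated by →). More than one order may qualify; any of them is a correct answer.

#1 → #2 → #3 → #4 → #5 → #6 → #7 → #8

step 1: #1 pop() → empty — stack <>
step 2: #2 pop() → empty — stack <>
step 3: #3 push(62) — stack <62>
step 4: #4 push(44) — stack <62,44>
step 5: #5 push(37) — stack <62,44,37>
step 6: #6 push(14) — stack <62,44,37,14>
step 7: #7 push(93) — stack <62,44,37,14,93>
step 8: #8 pop() → 93 — stack <62,44,37,14>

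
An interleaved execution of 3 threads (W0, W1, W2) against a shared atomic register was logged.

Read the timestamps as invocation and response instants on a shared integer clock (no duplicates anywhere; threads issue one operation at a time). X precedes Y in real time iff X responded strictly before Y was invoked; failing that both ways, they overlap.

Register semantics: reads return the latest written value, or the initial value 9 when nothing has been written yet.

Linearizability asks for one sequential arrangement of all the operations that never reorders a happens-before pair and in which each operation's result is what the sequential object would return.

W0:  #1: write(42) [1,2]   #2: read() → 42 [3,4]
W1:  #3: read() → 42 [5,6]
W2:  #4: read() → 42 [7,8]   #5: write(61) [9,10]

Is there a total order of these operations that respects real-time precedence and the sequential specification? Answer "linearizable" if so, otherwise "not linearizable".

linearizable

a witness: #1, #2, #3, #4, #5
after step 1 (#1 write(42)): value 42
after step 2 (#2 read() → 42): value 42
after step 3 (#3 read() → 42): value 42
after step 4 (#4 read() → 42): value 42
after step 5 (#5 write(61)): value 61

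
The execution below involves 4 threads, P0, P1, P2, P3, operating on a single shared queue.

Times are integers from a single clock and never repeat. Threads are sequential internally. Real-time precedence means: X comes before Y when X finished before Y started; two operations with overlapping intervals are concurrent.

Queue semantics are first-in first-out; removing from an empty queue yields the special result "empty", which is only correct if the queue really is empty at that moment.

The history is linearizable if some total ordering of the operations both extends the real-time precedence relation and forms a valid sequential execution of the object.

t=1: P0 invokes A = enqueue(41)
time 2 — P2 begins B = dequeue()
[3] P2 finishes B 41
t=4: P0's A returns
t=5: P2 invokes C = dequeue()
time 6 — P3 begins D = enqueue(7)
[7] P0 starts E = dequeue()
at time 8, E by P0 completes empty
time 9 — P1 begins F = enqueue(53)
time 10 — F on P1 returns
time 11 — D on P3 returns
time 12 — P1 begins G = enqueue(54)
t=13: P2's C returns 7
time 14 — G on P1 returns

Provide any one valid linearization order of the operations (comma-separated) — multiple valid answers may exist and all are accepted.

A, B, D, C, E, F, G

after step 1 (A enqueue(41)): queue <41>
after step 2 (B dequeue() → 41): queue <>
after step 3 (D enqueue(7)): queue <7>
after step 4 (C dequeue() → 7): queue <>
after step 5 (E dequeue() → empty): queue <>
after step 6 (F enqueue(53)): queue <53>
after step 7 (G enqueue(54)): queue <53,54>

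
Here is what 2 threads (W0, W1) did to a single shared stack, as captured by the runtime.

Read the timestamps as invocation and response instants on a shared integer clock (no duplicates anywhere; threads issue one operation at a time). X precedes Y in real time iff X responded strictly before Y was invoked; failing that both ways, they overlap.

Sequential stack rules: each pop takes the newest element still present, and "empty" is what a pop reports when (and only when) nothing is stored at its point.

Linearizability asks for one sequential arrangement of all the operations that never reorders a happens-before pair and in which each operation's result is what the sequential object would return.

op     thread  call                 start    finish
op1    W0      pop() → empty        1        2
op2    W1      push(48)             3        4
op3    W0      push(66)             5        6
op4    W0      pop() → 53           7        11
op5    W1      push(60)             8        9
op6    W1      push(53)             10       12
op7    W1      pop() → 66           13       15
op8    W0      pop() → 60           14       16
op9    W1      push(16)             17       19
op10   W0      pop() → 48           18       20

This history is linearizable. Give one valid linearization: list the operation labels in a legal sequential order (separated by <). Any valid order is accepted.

step 1: op1 pop() → empty — stack <>
step 2: op2 push(48) — stack <48>
step 3: op3 push(66) — stack <48,66>
step 4: op5 push(60) — stack <48,66,60>
step 5: op6 push(53) — stack <48,66,60,53>
step 6: op4 pop() → 53 — stack <48,66,60>
step 7: op8 pop() → 60 — stack <48,66>
step 8: op7 pop() → 66 — stack <48>
step 9: op10 pop() → 48 — stack <>
step 10: op9 push(16) — stack <16>

op1 < op2 < op3 < op5 < op6 < op4 < op8 < op7 < op10 < op9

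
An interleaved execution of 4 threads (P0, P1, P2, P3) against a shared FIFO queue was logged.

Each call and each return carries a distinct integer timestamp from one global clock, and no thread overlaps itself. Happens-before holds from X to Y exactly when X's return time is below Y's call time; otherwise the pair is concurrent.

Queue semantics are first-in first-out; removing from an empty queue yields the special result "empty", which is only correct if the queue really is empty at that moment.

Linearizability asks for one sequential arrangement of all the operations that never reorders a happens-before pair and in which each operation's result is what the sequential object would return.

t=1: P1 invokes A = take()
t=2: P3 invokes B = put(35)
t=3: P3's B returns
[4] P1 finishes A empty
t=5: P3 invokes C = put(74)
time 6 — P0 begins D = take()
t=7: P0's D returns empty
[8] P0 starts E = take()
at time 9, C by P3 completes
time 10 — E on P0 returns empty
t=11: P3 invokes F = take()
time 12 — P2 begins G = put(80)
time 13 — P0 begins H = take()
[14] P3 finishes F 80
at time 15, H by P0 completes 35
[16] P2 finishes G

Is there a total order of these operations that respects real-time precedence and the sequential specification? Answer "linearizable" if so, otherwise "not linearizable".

through event 6 a valid linearization exists; event 7 (D responding at time 7) ends that
real-time-consistent orders of the 3 completed operations: 2 — all fail the FIFO queue replay
no escape via the 1 pending operation (C): every completion choice fails
sample order A, B, D (pending dropped) stalls at step 3 — D take() → empty has no legal effect
sample order B, A, D (pending dropped) stalls at step 2 — A take() → empty has no legal effect

not linearizable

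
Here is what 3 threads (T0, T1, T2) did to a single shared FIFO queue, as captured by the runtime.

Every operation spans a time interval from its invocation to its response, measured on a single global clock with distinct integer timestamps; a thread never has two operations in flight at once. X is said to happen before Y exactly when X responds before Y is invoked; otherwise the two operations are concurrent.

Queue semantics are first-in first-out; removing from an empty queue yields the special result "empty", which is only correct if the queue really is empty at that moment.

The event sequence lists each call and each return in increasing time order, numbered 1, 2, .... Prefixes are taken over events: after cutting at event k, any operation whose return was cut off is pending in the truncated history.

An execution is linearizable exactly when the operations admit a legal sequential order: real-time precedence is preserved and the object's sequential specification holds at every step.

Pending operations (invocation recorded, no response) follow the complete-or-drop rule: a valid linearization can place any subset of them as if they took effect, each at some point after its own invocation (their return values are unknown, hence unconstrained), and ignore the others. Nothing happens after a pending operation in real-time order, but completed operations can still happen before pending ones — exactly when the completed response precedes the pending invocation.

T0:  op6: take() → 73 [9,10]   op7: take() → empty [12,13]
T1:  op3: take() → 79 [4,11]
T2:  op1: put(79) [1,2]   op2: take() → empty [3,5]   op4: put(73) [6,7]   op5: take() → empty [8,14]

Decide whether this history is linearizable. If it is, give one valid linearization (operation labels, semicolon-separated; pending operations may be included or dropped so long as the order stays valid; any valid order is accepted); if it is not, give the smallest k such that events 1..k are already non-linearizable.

1. op1 put(79), leaving queue <79>
2. op3 take() → 79, leaving queue <>
3. op2 take() → empty, leaving queue <>
4. op4 put(73), leaving queue <73>
5. op6 take() → 73, leaving queue <>
6. op5 take() → empty, leaving queue <>
7. op7 take() → empty, leaving queue <>

linearizable — witness: op1; op3; op2; op4; op6; op5; op7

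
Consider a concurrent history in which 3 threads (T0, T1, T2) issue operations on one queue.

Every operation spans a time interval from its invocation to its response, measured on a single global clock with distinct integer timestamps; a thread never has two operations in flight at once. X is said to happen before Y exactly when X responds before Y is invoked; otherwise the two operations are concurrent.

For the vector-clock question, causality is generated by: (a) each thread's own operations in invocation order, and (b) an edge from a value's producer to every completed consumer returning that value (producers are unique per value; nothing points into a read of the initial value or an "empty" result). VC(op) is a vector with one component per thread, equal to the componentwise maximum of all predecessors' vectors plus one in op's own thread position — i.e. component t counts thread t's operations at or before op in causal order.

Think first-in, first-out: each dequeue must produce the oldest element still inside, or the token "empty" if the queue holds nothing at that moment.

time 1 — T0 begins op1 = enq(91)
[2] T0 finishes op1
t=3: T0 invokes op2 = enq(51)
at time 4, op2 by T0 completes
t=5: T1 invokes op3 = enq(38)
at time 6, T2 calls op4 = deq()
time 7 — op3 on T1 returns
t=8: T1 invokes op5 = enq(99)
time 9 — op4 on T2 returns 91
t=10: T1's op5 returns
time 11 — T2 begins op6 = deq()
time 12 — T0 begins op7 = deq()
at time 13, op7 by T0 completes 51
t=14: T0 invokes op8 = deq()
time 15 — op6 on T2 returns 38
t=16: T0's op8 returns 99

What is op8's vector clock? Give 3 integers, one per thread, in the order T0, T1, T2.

(4, 2, 0)

VC(op3, invoked at 5): no causal predecessors; +1 on T1 → (0, 1, 0)
VC(op1, invoked at 1): no causal predecessors; +1 on T0 → (1, 0, 0)
op5, invoked 8, takes VC(op3)=(0, 1, 0) under max, adds 1 for T1 → (0, 2, 0)
op4, invoked 6, takes VC(op1)=(1, 0, 0) under max, adds 1 for T2 → (1, 0, 1)
op2, invoked 3, takes VC(op1)=(1, 0, 0) under max, adds 1 for T0 → (2, 0, 0)
op7, invoked 12, takes VC(op2)=(2, 0, 0) under max, adds 1 for T0 → (3, 0, 0)
op6, invoked 11, takes VC(op3)=(0, 1, 0), VC(op4)=(1, 0, 1) under max, adds 1 for T2 → (1, 1, 2)
op8, invoked 14, takes VC(op5)=(0, 2, 0), VC(op7)=(3, 0, 0) under max, adds 1 for T0 → (4, 2, 0)
target: VC(op8) = (4, 2, 0)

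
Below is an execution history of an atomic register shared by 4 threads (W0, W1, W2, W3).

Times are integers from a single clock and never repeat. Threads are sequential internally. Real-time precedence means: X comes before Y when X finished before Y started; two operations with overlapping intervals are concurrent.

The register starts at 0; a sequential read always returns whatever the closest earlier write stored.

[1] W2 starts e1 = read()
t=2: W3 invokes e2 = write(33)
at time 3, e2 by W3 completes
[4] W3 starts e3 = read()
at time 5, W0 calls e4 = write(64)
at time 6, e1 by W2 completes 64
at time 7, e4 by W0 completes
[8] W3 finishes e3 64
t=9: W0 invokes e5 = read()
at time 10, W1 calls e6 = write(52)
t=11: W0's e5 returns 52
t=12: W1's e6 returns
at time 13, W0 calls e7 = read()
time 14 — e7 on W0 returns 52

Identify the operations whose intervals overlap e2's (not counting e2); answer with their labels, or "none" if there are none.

e2 runs from 2 to 3; window-overlapping ops are concurrent
e1 [1,6]: concurrent
e3 [4,8]: after
e4 [5,7]: after
e5 [9,11]: after
e6 [10,12]: after
e7 [13,14]: after

e1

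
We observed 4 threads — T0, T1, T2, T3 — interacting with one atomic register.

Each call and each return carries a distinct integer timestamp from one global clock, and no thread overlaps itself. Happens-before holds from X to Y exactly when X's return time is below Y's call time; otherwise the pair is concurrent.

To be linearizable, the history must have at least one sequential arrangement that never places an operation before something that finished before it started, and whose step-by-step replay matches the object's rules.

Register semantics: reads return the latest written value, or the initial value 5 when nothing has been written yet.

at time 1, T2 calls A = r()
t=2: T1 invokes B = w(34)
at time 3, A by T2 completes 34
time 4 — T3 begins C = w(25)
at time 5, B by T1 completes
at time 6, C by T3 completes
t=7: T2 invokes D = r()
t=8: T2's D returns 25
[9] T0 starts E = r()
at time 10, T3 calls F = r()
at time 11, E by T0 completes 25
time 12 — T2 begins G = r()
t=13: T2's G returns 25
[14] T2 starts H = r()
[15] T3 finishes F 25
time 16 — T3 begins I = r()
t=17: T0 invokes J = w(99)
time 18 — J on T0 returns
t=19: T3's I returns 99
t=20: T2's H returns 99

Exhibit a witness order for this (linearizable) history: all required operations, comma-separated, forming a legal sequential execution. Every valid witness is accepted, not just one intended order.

1. B w(34), leaving value 34
2. A r() → 34, leaving value 34
3. C w(25), leaving value 25
4. D r() → 25, leaving value 25
5. E r() → 25, leaving value 25
6. F r() → 25, leaving value 25
7. G r() → 25, leaving value 25
8. J w(99), leaving value 99
9. H r() → 99, leaving value 99
10. I r() → 99, leaving value 99

B, A, C, D, E, F, G, J, H, I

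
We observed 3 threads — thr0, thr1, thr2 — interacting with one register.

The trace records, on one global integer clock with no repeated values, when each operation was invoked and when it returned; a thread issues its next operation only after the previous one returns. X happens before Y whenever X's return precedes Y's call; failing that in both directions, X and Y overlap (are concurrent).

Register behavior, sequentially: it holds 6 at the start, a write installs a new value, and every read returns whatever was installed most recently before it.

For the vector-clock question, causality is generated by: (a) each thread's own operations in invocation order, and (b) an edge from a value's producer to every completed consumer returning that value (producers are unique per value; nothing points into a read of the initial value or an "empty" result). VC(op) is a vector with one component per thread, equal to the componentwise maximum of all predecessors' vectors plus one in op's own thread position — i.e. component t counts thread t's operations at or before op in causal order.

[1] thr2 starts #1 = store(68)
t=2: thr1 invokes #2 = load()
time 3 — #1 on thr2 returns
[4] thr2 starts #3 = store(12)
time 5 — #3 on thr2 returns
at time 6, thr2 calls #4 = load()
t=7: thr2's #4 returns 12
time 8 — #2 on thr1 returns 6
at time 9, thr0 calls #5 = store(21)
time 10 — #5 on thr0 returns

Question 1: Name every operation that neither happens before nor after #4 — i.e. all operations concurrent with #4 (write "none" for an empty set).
#4 runs from 6 to 7; window-overlapping ops are concurrent
#1 [1,3]: before
#2 [2,8]: concurrent
#3 [4,5]: before
#5 [9,10]: after

#2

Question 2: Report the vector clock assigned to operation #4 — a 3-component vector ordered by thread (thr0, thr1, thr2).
#1 (invocation 1): nothing precedes it; thr2's component alone gives (0, 0, 1)
#2 (invocation 2): nothing precedes it; thr1's component alone gives (0, 1, 0)
#5 (invocation 9): nothing precedes it; thr0's component alone gives (1, 0, 0)
merge at #3 (invoked 4): VC(#1)=(0, 0, 1), own-thread bump on thr2 → (0, 0, 2)
merge at #4 (invoked 6): VC(#3)=(0, 0, 2), own-thread bump on thr2 → (0, 0, 3)
target: VC(#4) = (0, 0, 3)

(0, 0, 3)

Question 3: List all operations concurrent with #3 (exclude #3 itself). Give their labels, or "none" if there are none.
#3 spans [4,5]; an op avoiding the whole window 4..5 is ordered, any other is concurrent
#1 [1,3]: before
#2 [2,8]: concurrent
#4 [6,7]: after
#5 [9,10]: after

#2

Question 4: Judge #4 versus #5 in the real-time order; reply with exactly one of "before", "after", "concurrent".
#4 spans [6,7], #5 spans [9,10]
resp(#4)=7 < inv(#5)=9

before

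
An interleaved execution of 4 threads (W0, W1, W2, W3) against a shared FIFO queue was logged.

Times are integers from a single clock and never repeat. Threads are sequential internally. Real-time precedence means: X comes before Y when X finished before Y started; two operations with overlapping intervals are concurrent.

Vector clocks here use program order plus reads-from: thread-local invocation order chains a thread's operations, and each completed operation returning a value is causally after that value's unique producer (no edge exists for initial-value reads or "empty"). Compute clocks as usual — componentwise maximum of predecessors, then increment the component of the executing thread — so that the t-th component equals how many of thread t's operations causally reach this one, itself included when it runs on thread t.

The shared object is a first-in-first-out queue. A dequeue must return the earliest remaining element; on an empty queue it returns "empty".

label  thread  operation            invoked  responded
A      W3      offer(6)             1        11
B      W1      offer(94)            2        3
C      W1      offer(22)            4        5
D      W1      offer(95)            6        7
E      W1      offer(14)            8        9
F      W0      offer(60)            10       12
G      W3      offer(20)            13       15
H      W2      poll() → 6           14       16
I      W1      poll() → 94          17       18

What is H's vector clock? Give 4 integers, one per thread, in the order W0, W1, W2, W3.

no predecessors for A (invoked 1): W3 increments from zero → (0, 0, 0, 1)
no predecessors for B (invoked 2): W1 increments from zero → (0, 1, 0, 0)
no predecessors for F (invoked 10): W0 increments from zero → (1, 0, 0, 0)
merge at G (invoked 13): VC(A)=(0, 0, 0, 1), own-thread bump on W3 → (0, 0, 0, 2)
merge at H (invoked 14): VC(A)=(0, 0, 0, 1), own-thread bump on W2 → (0, 0, 1, 1)
merge at C (invoked 4): VC(B)=(0, 1, 0, 0), own-thread bump on W1 → (0, 2, 0, 0)
merge at D (invoked 6): VC(C)=(0, 2, 0, 0), own-thread bump on W1 → (0, 3, 0, 0)
merge at E (invoked 8): VC(D)=(0, 3, 0, 0), own-thread bump on W1 → (0, 4, 0, 0)
merge at I (invoked 17): VC(B)=(0, 1, 0, 0), VC(E)=(0, 4, 0, 0), own-thread bump on W1 → (0, 5, 0, 0)
target: VC(H) = (0, 0, 1, 1)

(0, 0, 1, 1)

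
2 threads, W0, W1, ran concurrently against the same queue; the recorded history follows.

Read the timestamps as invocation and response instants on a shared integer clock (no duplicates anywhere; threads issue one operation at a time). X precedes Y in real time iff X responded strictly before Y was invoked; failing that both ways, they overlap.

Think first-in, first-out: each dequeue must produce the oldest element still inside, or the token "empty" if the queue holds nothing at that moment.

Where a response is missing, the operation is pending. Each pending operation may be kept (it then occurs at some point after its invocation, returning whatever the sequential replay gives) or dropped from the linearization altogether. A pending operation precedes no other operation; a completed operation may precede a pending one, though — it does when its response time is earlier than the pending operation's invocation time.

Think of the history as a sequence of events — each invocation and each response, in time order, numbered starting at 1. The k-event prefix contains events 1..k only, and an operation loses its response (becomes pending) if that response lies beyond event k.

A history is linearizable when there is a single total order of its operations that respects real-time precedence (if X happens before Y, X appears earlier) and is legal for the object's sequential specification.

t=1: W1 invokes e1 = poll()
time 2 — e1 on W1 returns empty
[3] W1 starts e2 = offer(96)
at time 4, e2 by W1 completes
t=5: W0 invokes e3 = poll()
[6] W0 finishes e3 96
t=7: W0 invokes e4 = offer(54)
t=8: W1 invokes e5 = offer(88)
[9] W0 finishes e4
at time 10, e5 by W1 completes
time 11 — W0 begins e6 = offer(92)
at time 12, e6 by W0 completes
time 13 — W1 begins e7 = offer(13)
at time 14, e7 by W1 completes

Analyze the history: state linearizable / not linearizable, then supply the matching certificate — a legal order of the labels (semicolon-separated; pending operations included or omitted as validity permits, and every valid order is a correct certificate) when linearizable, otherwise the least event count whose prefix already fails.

after step 1 (e1 poll() → empty): queue <>
after step 2 (e2 offer(96)): queue <96>
after step 3 (e3 poll() → 96): queue <>
after step 4 (e4 offer(54)): queue <54>
after step 5 (e5 offer(88)): queue <54,88>
after step 6 (e6 offer(92)): queue <54,88,92>
after step 7 (e7 offer(13)): queue <54,88,92,13>

linearizable — witness: e1; e2; e3; e4; e5; e6; e7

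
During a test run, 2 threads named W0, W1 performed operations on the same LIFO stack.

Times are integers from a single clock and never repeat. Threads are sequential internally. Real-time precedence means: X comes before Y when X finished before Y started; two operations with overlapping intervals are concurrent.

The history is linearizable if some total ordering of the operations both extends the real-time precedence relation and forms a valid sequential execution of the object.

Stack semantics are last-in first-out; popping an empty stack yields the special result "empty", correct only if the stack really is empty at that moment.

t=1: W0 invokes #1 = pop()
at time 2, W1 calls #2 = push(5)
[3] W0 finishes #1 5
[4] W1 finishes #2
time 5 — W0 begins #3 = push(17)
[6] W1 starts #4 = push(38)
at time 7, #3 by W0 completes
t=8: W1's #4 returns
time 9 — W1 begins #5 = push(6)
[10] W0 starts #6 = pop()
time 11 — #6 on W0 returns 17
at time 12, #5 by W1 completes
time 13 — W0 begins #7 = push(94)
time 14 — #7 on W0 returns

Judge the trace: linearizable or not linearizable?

linearizable

witness order: #2, #1, #4, #3, #6, #5, #7
1. #2 push(5), leaving stack <5>
2. #1 pop() → 5, leaving stack <>
3. #4 push(38), leaving stack <38>
4. #3 push(17), leaving stack <38,17>
5. #6 pop() → 17, leaving stack <38>
6. #5 push(6), leaving stack <38,6>
7. #7 push(94), leaving stack <38,6,94>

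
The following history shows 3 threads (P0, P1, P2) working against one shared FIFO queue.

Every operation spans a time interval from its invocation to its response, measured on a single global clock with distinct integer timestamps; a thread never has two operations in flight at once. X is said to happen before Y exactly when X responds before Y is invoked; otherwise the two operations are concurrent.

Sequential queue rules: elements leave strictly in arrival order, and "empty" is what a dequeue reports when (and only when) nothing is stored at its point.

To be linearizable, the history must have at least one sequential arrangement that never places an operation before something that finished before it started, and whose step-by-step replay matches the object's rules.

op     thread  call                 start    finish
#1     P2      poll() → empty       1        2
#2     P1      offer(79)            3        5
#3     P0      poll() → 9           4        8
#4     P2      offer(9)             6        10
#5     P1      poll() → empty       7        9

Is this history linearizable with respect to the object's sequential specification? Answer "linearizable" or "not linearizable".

through event 8 a valid linearization exists; event 9 (#5 responding at time 9) ends that
no legal order exists: 3 real-time-consistent candidates over 4 completed FIFO queue operations, all rejected
completion choices over the 1 pending operation (#4) were checked; none helps
sample order #1, #2, #3, #5 (pending dropped) stalls at step 3 — #3 poll() → 9 has no legal effect
sample order #1, #2, #5, #3 (pending dropped) stalls at step 3 — #5 poll() → empty has no legal effect

not linearizable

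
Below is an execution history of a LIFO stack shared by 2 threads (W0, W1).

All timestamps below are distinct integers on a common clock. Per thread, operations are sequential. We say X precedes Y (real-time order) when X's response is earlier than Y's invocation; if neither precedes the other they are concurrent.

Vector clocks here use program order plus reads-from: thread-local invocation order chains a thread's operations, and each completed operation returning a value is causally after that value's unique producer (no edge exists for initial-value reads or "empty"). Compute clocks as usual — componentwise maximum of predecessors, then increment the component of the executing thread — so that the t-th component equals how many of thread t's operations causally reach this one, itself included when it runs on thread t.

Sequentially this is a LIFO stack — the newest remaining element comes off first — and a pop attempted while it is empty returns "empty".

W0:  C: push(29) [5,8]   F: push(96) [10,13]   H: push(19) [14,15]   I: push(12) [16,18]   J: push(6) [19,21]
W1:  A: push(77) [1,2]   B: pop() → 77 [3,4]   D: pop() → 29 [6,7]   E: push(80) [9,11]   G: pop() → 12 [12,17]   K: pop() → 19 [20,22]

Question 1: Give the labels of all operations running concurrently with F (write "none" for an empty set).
E, G

F spans [10,13]; an op avoiding the whole window 10..13 is ordered, any other is concurrent
A [1,2]: before
B [3,4]: before
C [5,8]: before
D [6,7]: before
E [9,11]: concurrent
G [12,17]: concurrent
H [14,15]: after
I [16,18]: after
J [19,21]: after
K [20,22]: after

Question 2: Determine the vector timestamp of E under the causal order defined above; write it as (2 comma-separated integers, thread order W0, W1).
(1, 4)

root op A, invoked 1: fresh clock plus W1's own tick → (0, 1)
root op C, invoked 5: fresh clock plus W0's own tick → (1, 0)
invoked at 3, B merges VC(A)=(0, 1) and bumps W1's slot → (0, 2)
invoked at 10, F merges VC(C)=(1, 0) and bumps W0's slot → (2, 0)
invoked at 14, H merges VC(F)=(2, 0) and bumps W0's slot → (3, 0)
invoked at 6, D merges VC(B)=(0, 2), VC(C)=(1, 0) and bumps W1's slot → (1, 3)
invoked at 16, I merges VC(H)=(3, 0) and bumps W0's slot → (4, 0)
invoked at 9, E merges VC(D)=(1, 3) and bumps W1's slot → (1, 4)
invoked at 19, J merges VC(I)=(4, 0) and bumps W0's slot → (5, 0)
invoked at 12, G merges VC(E)=(1, 4), VC(I)=(4, 0) and bumps W1's slot → (4, 5)
invoked at 20, K merges VC(G)=(4, 5), VC(H)=(3, 0) and bumps W1's slot → (4, 6)
target: VC(E) = (1, 4)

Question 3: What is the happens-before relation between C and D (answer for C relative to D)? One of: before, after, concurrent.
concurrent

C spans [5,8], D spans [6,7]
the intervals overlap in both directions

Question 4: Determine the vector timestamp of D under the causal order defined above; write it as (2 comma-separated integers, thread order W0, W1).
(1, 3)

VC(A, invoked at 1): no causal predecessors; +1 on W1 → (0, 1)
VC(C, invoked at 5): no causal predecessors; +1 on W0 → (1, 0)
B (invocation 3): componentwise max over VC(A)=(0, 1), +1 at W1, giving (0, 2)
F (invocation 10): componentwise max over VC(C)=(1, 0), +1 at W0, giving (2, 0)
H (invocation 14): componentwise max over VC(F)=(2, 0), +1 at W0, giving (3, 0)
D (invocation 6): componentwise max over VC(B)=(0, 2), VC(C)=(1, 0), +1 at W1, giving (1, 3)
I (invocation 16): componentwise max over VC(H)=(3, 0), +1 at W0, giving (4, 0)
E (invocation 9): componentwise max over VC(D)=(1, 3), +1 at W1, giving (1, 4)
J (invocation 19): componentwise max over VC(I)=(4, 0), +1 at W0, giving (5, 0)
G (invocation 12): componentwise max over VC(E)=(1, 4), VC(I)=(4, 0), +1 at W1, giving (4, 5)
K (invocation 20): componentwise max over VC(G)=(4, 5), VC(H)=(3, 0), +1 at W1, giving (4, 6)
target: VC(D) = (1, 3)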